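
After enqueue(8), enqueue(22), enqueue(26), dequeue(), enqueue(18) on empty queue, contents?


enqueue(8) -> [8]
enqueue(22) -> [8, 22]
enqueue(26) -> [8, 22, 26]
dequeue() returns 8 -> [22, 26]
enqueue(18) -> [22, 26, 18]
Final queue (front to back): [22, 26, 18]


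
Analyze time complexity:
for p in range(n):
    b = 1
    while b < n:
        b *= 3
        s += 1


Per nesting level: O(n) * O(log n) = O(n log n)
Complexity: O(n log n)


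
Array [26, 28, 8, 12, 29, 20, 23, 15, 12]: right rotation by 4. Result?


Right rotate by 4: [20, 23, 15, 12, 26, 28, 8, 12, 29]


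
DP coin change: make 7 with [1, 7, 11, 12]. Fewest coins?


dp[0]=0; dp[i]=1+min(dp[i-c] for c in coins)
...dp[2]=2, dp[3]=3, dp[4]=4, dp[5]=5, dp[6]=6, dp[7]=1
Minimum coins for 7 = 1


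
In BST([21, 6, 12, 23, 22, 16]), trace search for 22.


BST root = 21
Search for 22: compare at each node
Path: [21, 23, 22]


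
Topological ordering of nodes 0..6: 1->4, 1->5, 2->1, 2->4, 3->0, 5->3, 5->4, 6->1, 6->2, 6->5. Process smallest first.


Kahn's algorithm, process smallest node first
Order: [6, 2, 1, 5, 3, 0, 4]


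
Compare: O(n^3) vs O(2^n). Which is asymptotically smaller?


cubic grows slower than exponential
O(n^3) is asymptotically smaller; O(2^n) grows faster


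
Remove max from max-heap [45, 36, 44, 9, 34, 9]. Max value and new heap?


Max = 45
Replace root with last, heapify down
Resulting heap: [44, 36, 9, 9, 34]


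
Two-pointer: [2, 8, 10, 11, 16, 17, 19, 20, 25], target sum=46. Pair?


Two pointers: lo=0, hi=8
No pair sums to 46


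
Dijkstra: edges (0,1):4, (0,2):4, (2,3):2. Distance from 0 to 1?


Dijkstra from 0:
Distances: {0: 0, 1: 4, 2: 4, 3: 6}
Shortest distance to 1 = 4, path = [0, 1]


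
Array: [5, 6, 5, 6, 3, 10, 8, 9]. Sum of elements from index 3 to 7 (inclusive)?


Prefix sums: [0, 5, 11, 16, 22, 25, 35, 43, 52]
Sum[3..7] = prefix[8] - prefix[3] = 52 - 16 = 36


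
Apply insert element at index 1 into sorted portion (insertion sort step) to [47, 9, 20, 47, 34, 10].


After one pass: [9, 47, 20, 47, 34, 10]


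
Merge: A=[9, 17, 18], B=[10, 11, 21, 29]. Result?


Compare heads, take smaller each step.
Merged: [9, 10, 11, 17, 18, 21, 29]


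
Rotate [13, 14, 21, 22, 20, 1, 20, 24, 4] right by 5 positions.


Right rotate by 5: [20, 1, 20, 24, 4, 13, 14, 21, 22]


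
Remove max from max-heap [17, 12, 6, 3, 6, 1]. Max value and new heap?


Max = 17
Replace root with last, heapify down
Resulting heap: [12, 6, 6, 3, 1]


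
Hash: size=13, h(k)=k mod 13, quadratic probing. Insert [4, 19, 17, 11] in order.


Insertions: 4->slot 4; 19->slot 6; 17->slot 5; 11->slot 11
Table: [None, None, None, None, 4, 17, 19, None, None, None, None, 11, None]


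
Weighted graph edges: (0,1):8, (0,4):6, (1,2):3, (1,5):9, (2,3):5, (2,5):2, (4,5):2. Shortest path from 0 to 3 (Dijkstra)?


Dijkstra from 0:
Distances: {0: 0, 1: 8, 2: 10, 3: 15, 4: 6, 5: 8}
Shortest distance to 3 = 15, path = [0, 4, 5, 2, 3]


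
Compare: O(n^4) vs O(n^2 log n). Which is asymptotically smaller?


n^2 log n grows slower than quartic
O(n^2 log n) is asymptotically smaller; O(n^4) grows faster


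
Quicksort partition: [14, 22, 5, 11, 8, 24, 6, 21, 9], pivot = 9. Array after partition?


Elements <= 9 go left of pivot.
Result: [5, 8, 6, 9, 22, 24, 14, 21, 11], pivot at index 3


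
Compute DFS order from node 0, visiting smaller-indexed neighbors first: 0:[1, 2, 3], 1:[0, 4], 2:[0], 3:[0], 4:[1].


DFS stack-based: start with [0]
Visit order: [0, 1, 4, 2, 3]


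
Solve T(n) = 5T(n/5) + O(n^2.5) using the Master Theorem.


a=5, b=5, c=2.5. log_5(5)=1 < c=2.5. Case 3: O(n^c) = O(n^2.500)
Complexity: O(n^2.500)


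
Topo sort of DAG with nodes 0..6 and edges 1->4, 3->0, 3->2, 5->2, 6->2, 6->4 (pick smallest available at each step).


Kahn's algorithm, process smallest node first
Order: [1, 3, 0, 5, 6, 2, 4]


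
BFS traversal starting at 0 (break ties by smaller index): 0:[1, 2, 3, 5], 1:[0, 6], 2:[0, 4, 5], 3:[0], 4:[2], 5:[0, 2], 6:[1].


BFS queue: start with [0]
Visit order: [0, 1, 2, 3, 5, 6, 4]


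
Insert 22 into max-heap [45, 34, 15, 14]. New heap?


Append 22: [45, 34, 15, 14, 22]
Bubble up: no swaps needed
Result: [45, 34, 15, 14, 22]


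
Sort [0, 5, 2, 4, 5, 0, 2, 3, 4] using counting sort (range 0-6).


Count array: [2, 0, 2, 1, 2, 2, 0]
Reconstruct: [0, 0, 2, 2, 3, 4, 4, 5, 5]


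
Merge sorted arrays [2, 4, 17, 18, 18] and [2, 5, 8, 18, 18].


Compare heads, take smaller each step.
Merged: [2, 2, 4, 5, 8, 17, 18, 18, 18, 18]


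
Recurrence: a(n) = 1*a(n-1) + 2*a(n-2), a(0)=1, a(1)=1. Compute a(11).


Build bottom-up:
...a(9)=341, a(10)=683, a(11)=1*683+2*341=1365


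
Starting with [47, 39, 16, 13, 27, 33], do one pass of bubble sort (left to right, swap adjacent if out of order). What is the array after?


After one pass: [39, 16, 13, 27, 33, 47]


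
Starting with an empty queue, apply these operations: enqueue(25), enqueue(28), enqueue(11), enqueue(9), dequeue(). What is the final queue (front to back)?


enqueue(25) -> [25]
enqueue(28) -> [25, 28]
enqueue(11) -> [25, 28, 11]
enqueue(9) -> [25, 28, 11, 9]
dequeue() returns 25 -> [28, 11, 9]
Final queue (front to back): [28, 11, 9]


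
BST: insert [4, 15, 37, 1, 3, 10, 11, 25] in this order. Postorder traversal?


Root = 4; build tree by BST insertion.
Postorder traversal: [3, 1, 11, 10, 25, 37, 15, 4]


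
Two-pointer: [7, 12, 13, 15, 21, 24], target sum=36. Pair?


Two pointers: lo=0, hi=5
Found pair: (12, 24) summing to 36


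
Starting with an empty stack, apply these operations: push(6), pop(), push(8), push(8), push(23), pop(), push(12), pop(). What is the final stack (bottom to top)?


push(6) -> [6]
pop() returns 6 -> []
push(8) -> [8]
push(8) -> [8, 8]
push(23) -> [8, 8, 23]
pop() returns 23 -> [8, 8]
push(12) -> [8, 8, 12]
pop() returns 12 -> [8, 8]
Final stack (bottom to top): [8, 8]


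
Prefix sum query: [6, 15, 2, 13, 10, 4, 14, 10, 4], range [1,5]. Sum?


Prefix sums: [0, 6, 21, 23, 36, 46, 50, 64, 74, 78]
Sum[1..5] = prefix[6] - prefix[1] = 50 - 6 = 44


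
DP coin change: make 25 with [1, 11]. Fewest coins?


dp[0]=0; dp[i]=1+min(dp[i-c] for c in coins)
...dp[20]=10, dp[21]=11, dp[22]=2, dp[23]=3, dp[24]=4, dp[25]=5
Minimum coins for 25 = 5


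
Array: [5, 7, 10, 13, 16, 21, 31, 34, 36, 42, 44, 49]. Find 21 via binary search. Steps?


Search for 21:
[0,11] mid=5 arr[5]=21
Total: 1 comparisons


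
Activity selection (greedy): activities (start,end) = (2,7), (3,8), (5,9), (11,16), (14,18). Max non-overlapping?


Greedy: pick earliest-ending, then skip overlaps.
Selected (2 activities): [(2, 7), (11, 16)]


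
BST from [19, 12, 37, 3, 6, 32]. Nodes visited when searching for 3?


BST root = 19
Search for 3: compare at each node
Path: [19, 12, 3]


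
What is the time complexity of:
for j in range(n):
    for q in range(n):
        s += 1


Per nesting level: O(n) * O(n) = O(n^2)
Complexity: O(n^2)


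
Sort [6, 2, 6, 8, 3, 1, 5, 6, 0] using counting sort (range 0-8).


Count array: [1, 1, 1, 1, 0, 1, 3, 0, 1]
Reconstruct: [0, 1, 2, 3, 5, 6, 6, 6, 8]


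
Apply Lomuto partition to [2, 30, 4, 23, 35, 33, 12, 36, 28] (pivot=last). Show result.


Elements <= 28 go left of pivot.
Result: [2, 4, 23, 12, 28, 33, 30, 36, 35], pivot at index 4


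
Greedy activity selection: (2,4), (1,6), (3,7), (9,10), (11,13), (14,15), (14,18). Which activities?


Greedy: pick earliest-ending, then skip overlaps.
Selected (4 activities): [(2, 4), (9, 10), (11, 13), (14, 15)]


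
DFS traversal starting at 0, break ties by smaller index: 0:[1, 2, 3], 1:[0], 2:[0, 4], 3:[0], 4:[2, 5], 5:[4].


DFS stack-based: start with [0]
Visit order: [0, 1, 2, 4, 5, 3]


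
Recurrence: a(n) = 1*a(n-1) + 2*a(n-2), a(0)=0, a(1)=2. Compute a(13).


Build bottom-up:
...a(11)=1366, a(12)=2730, a(13)=1*2730+2*1366=5462


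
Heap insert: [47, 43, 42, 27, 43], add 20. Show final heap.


Append 20: [47, 43, 42, 27, 43, 20]
Bubble up: no swaps needed
Result: [47, 43, 42, 27, 43, 20]


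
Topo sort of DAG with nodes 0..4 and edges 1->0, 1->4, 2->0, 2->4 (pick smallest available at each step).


Kahn's algorithm, process smallest node first
Order: [1, 2, 0, 3, 4]


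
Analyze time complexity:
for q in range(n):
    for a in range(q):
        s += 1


Per nesting level: O(n) * O(n) [triangular over q] = O(n^2)
Complexity: O(n^2)


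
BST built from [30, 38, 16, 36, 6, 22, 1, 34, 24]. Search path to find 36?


BST root = 30
Search for 36: compare at each node
Path: [30, 38, 36]


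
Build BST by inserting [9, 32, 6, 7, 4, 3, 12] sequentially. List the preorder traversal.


Root = 9; build tree by BST insertion.
Preorder traversal: [9, 6, 4, 3, 7, 32, 12]


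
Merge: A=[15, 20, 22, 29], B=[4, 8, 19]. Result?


Compare heads, take smaller each step.
Merged: [4, 8, 15, 19, 20, 22, 29]


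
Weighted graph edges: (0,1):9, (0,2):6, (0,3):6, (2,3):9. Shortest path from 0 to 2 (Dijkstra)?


Dijkstra from 0:
Distances: {0: 0, 1: 9, 2: 6, 3: 6}
Shortest distance to 2 = 6, path = [0, 2]


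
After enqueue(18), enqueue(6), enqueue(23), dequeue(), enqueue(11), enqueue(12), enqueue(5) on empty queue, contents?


enqueue(18) -> [18]
enqueue(6) -> [18, 6]
enqueue(23) -> [18, 6, 23]
dequeue() returns 18 -> [6, 23]
enqueue(11) -> [6, 23, 11]
enqueue(12) -> [6, 23, 11, 12]
enqueue(5) -> [6, 23, 11, 12, 5]
Final queue (front to back): [6, 23, 11, 12, 5]


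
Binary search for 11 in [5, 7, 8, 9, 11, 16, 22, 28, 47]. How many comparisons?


Search for 11:
[0,8] mid=4 arr[4]=11
Total: 1 comparisons


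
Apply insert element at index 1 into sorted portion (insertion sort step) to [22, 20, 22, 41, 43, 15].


After one pass: [20, 22, 22, 41, 43, 15]


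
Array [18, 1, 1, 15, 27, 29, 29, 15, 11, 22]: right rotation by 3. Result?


Right rotate by 3: [15, 11, 22, 18, 1, 1, 15, 27, 29, 29]


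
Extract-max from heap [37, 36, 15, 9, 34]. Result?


Max = 37
Replace root with last, heapify down
Resulting heap: [36, 34, 15, 9]


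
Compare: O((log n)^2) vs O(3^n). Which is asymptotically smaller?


polylogarithmic grows slower than exponential (base 3)
O((log n)^2) is asymptotically smaller; O(3^n) grows faster


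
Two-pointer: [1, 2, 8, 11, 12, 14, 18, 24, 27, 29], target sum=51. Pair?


Two pointers: lo=0, hi=9
Found pair: (24, 27) summing to 51


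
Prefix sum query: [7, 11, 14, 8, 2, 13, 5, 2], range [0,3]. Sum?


Prefix sums: [0, 7, 18, 32, 40, 42, 55, 60, 62]
Sum[0..3] = prefix[4] - prefix[0] = 40 - 0 = 40


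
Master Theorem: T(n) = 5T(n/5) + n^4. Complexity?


a=5, b=5, c=4. log_5(5)=1 < c=4. Case 3: O(n^c) = O(n^4)
Complexity: O(n^4)


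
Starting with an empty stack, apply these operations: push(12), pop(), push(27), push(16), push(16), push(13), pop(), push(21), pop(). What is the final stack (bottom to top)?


push(12) -> [12]
pop() returns 12 -> []
push(27) -> [27]
push(16) -> [27, 16]
push(16) -> [27, 16, 16]
push(13) -> [27, 16, 16, 13]
pop() returns 13 -> [27, 16, 16]
push(21) -> [27, 16, 16, 21]
pop() returns 21 -> [27, 16, 16]
Final stack (bottom to top): [27, 16, 16]


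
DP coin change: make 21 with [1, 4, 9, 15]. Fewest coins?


dp[0]=0; dp[i]=1+min(dp[i-c] for c in coins)
...dp[16]=2, dp[17]=3, dp[18]=2, dp[19]=2, dp[20]=3, dp[21]=4
Minimum coins for 21 = 4


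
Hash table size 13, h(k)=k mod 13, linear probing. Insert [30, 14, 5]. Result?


Insertions: 30->slot 4; 14->slot 1; 5->slot 5
Table: [None, 14, None, None, 30, 5, None, None, None, None, None, None, None]


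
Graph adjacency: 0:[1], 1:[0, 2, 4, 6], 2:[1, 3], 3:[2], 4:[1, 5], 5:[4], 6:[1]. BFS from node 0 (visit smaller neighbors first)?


BFS queue: start with [0]
Visit order: [0, 1, 2, 4, 6, 3, 5]


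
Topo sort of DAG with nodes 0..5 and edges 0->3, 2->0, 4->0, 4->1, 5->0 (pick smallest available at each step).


Kahn's algorithm, process smallest node first
Order: [2, 4, 1, 5, 0, 3]


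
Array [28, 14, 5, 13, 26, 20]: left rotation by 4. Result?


Left rotate by 4: [26, 20, 28, 14, 5, 13]


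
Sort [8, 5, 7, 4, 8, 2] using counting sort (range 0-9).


Count array: [0, 0, 1, 0, 1, 1, 0, 1, 2, 0]
Reconstruct: [2, 4, 5, 7, 8, 8]


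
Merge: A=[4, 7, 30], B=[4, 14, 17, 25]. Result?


Compare heads, take smaller each step.
Merged: [4, 4, 7, 14, 17, 25, 30]


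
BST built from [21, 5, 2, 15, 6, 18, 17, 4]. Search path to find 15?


BST root = 21
Search for 15: compare at each node
Path: [21, 5, 15]


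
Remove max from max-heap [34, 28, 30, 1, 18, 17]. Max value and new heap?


Max = 34
Replace root with last, heapify down
Resulting heap: [30, 28, 17, 1, 18]


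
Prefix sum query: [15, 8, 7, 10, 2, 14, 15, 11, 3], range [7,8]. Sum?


Prefix sums: [0, 15, 23, 30, 40, 42, 56, 71, 82, 85]
Sum[7..8] = prefix[9] - prefix[7] = 85 - 71 = 14


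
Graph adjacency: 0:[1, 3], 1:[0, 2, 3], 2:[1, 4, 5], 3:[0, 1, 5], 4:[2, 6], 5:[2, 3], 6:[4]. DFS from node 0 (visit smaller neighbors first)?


DFS stack-based: start with [0]
Visit order: [0, 1, 2, 4, 6, 5, 3]


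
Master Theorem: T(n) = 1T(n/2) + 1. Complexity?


a=1, b=2, c=0. log_2(1)=0 = c=0. Case 2: O(n^c log n) = O(log n)
Complexity: O(log n)


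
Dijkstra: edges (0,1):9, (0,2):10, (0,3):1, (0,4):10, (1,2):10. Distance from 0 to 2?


Dijkstra from 0:
Distances: {0: 0, 1: 9, 2: 10, 3: 1, 4: 10}
Shortest distance to 2 = 10, path = [0, 2]


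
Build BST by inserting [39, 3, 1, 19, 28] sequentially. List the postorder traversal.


Root = 39; build tree by BST insertion.
Postorder traversal: [1, 28, 19, 3, 39]


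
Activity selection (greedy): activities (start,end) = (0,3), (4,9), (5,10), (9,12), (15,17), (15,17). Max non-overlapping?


Greedy: pick earliest-ending, then skip overlaps.
Selected (4 activities): [(0, 3), (4, 9), (9, 12), (15, 17)]


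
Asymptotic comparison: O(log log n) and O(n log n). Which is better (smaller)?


double-logarithmic grows slower than linearithmic
O(log log n) is asymptotically smaller; O(n log n) grows faster


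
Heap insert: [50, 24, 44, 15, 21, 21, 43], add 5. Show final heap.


Append 5: [50, 24, 44, 15, 21, 21, 43, 5]
Bubble up: no swaps needed
Result: [50, 24, 44, 15, 21, 21, 43, 5]


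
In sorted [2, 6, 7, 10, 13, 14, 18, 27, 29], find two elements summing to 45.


Two pointers: lo=0, hi=8
Found pair: (18, 27) summing to 45


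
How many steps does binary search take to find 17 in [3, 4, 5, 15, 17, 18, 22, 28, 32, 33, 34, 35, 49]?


Search for 17:
[0,12] mid=6 arr[6]=22
[0,5] mid=2 arr[2]=5
[3,5] mid=4 arr[4]=17
Total: 3 comparisons


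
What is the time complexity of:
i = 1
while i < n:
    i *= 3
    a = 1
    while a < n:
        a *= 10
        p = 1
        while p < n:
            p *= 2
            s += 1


Per nesting level: O(log n) * O(log n) * O(log n) = O((log n)^3)
Complexity: O((log n)^3)


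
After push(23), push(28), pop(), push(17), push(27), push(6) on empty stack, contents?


push(23) -> [23]
push(28) -> [23, 28]
pop() returns 28 -> [23]
push(17) -> [23, 17]
push(27) -> [23, 17, 27]
push(6) -> [23, 17, 27, 6]
Final stack (bottom to top): [23, 17, 27, 6]


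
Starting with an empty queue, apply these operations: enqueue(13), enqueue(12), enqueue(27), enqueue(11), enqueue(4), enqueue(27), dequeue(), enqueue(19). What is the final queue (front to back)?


enqueue(13) -> [13]
enqueue(12) -> [13, 12]
enqueue(27) -> [13, 12, 27]
enqueue(11) -> [13, 12, 27, 11]
enqueue(4) -> [13, 12, 27, 11, 4]
enqueue(27) -> [13, 12, 27, 11, 4, 27]
dequeue() returns 13 -> [12, 27, 11, 4, 27]
enqueue(19) -> [12, 27, 11, 4, 27, 19]
Final queue (front to back): [12, 27, 11, 4, 27, 19]


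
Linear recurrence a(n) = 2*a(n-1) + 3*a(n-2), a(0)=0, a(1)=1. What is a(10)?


Build bottom-up:
...a(8)=1640, a(9)=4921, a(10)=2*4921+3*1640=14762


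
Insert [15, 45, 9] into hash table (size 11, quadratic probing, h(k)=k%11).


Insertions: 15->slot 4; 45->slot 1; 9->slot 9
Table: [None, 45, None, None, 15, None, None, None, None, 9, None]


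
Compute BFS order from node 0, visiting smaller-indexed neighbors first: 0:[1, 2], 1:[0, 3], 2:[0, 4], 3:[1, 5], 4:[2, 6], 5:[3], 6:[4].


BFS queue: start with [0]
Visit order: [0, 1, 2, 3, 4, 5, 6]


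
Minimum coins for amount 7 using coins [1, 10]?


dp[0]=0; dp[i]=1+min(dp[i-c] for c in coins)
...dp[2]=2, dp[3]=3, dp[4]=4, dp[5]=5, dp[6]=6, dp[7]=7
Minimum coins for 7 = 7


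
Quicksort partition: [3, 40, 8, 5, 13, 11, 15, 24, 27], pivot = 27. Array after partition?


Elements <= 27 go left of pivot.
Result: [3, 8, 5, 13, 11, 15, 24, 27, 40], pivot at index 7


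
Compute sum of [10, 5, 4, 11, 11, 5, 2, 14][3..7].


Prefix sums: [0, 10, 15, 19, 30, 41, 46, 48, 62]
Sum[3..7] = prefix[8] - prefix[3] = 62 - 19 = 43


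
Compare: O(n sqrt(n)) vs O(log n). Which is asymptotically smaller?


logarithmic grows slower than n^1.5
O(log n) is asymptotically smaller; O(n sqrt(n)) grows faster


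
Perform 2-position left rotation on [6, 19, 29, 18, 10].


Left rotate by 2: [29, 18, 10, 6, 19]


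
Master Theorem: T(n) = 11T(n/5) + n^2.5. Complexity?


a=11, b=5, c=2.5. log_5(11)=1.490 < c=2.5. Case 3: O(n^c) = O(n^2.500)
Complexity: O(n^2.500)


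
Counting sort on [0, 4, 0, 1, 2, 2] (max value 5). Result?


Count array: [2, 1, 2, 0, 1, 0]
Reconstruct: [0, 0, 1, 2, 2, 4]


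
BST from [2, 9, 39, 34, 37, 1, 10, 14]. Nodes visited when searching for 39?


BST root = 2
Search for 39: compare at each node
Path: [2, 9, 39]


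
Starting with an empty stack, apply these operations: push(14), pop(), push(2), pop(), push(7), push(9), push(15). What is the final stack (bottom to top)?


push(14) -> [14]
pop() returns 14 -> []
push(2) -> [2]
pop() returns 2 -> []
push(7) -> [7]
push(9) -> [7, 9]
push(15) -> [7, 9, 15]
Final stack (bottom to top): [7, 9, 15]


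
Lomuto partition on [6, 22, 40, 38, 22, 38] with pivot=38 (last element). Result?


Elements <= 38 go left of pivot.
Result: [6, 22, 38, 22, 38, 40], pivot at index 4


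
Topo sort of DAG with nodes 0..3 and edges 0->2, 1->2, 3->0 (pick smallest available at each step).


Kahn's algorithm, process smallest node first
Order: [1, 3, 0, 2]


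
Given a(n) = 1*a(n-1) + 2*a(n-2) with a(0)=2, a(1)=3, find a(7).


Build bottom-up:
...a(5)=53, a(6)=107, a(7)=1*107+2*53=213


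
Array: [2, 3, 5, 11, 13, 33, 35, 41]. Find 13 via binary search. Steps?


Search for 13:
[0,7] mid=3 arr[3]=11
[4,7] mid=5 arr[5]=33
[4,4] mid=4 arr[4]=13
Total: 3 comparisons


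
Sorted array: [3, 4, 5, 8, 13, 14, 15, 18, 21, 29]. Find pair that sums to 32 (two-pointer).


Two pointers: lo=0, hi=9
Found pair: (3, 29) summing to 32


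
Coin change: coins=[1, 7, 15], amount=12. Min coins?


dp[0]=0; dp[i]=1+min(dp[i-c] for c in coins)
...dp[7]=1, dp[8]=2, dp[9]=3, dp[10]=4, dp[11]=5, dp[12]=6
Minimum coins for 12 = 6


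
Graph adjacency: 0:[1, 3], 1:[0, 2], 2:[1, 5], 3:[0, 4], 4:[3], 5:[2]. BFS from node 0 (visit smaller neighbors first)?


BFS queue: start with [0]
Visit order: [0, 1, 3, 2, 4, 5]


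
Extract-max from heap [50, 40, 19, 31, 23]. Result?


Max = 50
Replace root with last, heapify down
Resulting heap: [40, 31, 19, 23]


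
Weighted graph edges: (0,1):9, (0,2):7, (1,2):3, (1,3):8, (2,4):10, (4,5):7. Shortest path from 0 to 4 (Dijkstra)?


Dijkstra from 0:
Distances: {0: 0, 1: 9, 2: 7, 3: 17, 4: 17, 5: 24}
Shortest distance to 4 = 17, path = [0, 2, 4]


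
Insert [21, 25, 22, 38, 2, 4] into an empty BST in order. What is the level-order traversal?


Root = 21; build tree by BST insertion.
Level-Order traversal: [21, 2, 25, 4, 22, 38]


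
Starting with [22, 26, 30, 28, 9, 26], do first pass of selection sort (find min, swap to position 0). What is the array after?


After one pass: [9, 26, 30, 28, 22, 26]


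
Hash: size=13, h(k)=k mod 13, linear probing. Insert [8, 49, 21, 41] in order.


Insertions: 8->slot 8; 49->slot 10; 21->slot 9; 41->slot 2
Table: [None, None, 41, None, None, None, None, None, 8, 21, 49, None, None]


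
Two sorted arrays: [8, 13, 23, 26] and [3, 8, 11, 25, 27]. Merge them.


Compare heads, take smaller each step.
Merged: [3, 8, 8, 11, 13, 23, 25, 26, 27]


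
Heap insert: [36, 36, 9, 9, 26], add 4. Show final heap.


Append 4: [36, 36, 9, 9, 26, 4]
Bubble up: no swaps needed
Result: [36, 36, 9, 9, 26, 4]


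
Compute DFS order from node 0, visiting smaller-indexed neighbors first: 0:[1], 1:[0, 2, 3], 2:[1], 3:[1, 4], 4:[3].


DFS stack-based: start with [0]
Visit order: [0, 1, 2, 3, 4]


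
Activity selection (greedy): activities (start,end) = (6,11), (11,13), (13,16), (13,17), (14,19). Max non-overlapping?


Greedy: pick earliest-ending, then skip overlaps.
Selected (3 activities): [(6, 11), (11, 13), (13, 16)]


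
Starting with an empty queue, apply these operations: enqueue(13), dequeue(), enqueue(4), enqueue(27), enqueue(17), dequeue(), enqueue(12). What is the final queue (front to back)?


enqueue(13) -> [13]
dequeue() returns 13 -> []
enqueue(4) -> [4]
enqueue(27) -> [4, 27]
enqueue(17) -> [4, 27, 17]
dequeue() returns 4 -> [27, 17]
enqueue(12) -> [27, 17, 12]
Final queue (front to back): [27, 17, 12]


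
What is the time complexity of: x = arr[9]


Analysis: constant-time operation, no loop
Complexity: O(1)


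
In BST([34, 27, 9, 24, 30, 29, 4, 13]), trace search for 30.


BST root = 34
Search for 30: compare at each node
Path: [34, 27, 30]


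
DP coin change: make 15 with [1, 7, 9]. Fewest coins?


dp[0]=0; dp[i]=1+min(dp[i-c] for c in coins)
...dp[10]=2, dp[11]=3, dp[12]=4, dp[13]=5, dp[14]=2, dp[15]=3
Minimum coins for 15 = 3


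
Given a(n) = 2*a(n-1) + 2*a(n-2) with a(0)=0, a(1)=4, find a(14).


Build bottom-up:
...a(12)=199680, a(13)=545536, a(14)=2*545536+2*199680=1490432


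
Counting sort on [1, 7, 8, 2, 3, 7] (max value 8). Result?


Count array: [0, 1, 1, 1, 0, 0, 0, 2, 1]
Reconstruct: [1, 2, 3, 7, 7, 8]


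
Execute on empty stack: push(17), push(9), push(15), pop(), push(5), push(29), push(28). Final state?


push(17) -> [17]
push(9) -> [17, 9]
push(15) -> [17, 9, 15]
pop() returns 15 -> [17, 9]
push(5) -> [17, 9, 5]
push(29) -> [17, 9, 5, 29]
push(28) -> [17, 9, 5, 29, 28]
Final stack (bottom to top): [17, 9, 5, 29, 28]


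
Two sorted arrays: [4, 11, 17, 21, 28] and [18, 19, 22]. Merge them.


Compare heads, take smaller each step.
Merged: [4, 11, 17, 18, 19, 21, 22, 28]


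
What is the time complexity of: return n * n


Analysis: constant-time operation, no loop
Complexity: O(1)


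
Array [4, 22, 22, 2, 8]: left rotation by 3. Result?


Left rotate by 3: [2, 8, 4, 22, 22]


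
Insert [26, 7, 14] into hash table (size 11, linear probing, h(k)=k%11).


Insertions: 26->slot 4; 7->slot 7; 14->slot 3
Table: [None, None, None, 14, 26, None, None, 7, None, None, None]


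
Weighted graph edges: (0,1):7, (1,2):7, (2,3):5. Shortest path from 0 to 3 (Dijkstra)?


Dijkstra from 0:
Distances: {0: 0, 1: 7, 2: 14, 3: 19}
Shortest distance to 3 = 19, path = [0, 1, 2, 3]


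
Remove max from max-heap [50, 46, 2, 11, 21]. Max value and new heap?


Max = 50
Replace root with last, heapify down
Resulting heap: [46, 21, 2, 11]


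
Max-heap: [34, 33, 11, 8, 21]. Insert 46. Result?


Append 46: [34, 33, 11, 8, 21, 46]
Bubble up: swap idx 5(46) with idx 2(11); swap idx 2(46) with idx 0(34)
Result: [46, 33, 34, 8, 21, 11]


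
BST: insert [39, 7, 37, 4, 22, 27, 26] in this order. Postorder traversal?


Root = 39; build tree by BST insertion.
Postorder traversal: [4, 26, 27, 22, 37, 7, 39]


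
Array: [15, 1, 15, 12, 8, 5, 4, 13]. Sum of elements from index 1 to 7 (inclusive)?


Prefix sums: [0, 15, 16, 31, 43, 51, 56, 60, 73]
Sum[1..7] = prefix[8] - prefix[1] = 73 - 15 = 58


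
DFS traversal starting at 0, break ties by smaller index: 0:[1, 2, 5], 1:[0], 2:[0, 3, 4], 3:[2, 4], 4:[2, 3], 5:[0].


DFS stack-based: start with [0]
Visit order: [0, 1, 2, 3, 4, 5]


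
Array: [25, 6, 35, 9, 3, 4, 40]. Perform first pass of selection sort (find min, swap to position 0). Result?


After one pass: [3, 6, 35, 9, 25, 4, 40]


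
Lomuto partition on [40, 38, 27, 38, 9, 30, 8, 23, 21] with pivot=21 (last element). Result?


Elements <= 21 go left of pivot.
Result: [9, 8, 21, 38, 40, 30, 38, 23, 27], pivot at index 2


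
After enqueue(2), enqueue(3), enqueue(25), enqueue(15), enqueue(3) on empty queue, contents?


enqueue(2) -> [2]
enqueue(3) -> [2, 3]
enqueue(25) -> [2, 3, 25]
enqueue(15) -> [2, 3, 25, 15]
enqueue(3) -> [2, 3, 25, 15, 3]
Final queue (front to back): [2, 3, 25, 15, 3]


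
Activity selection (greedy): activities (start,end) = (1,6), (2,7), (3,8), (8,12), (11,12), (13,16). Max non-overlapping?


Greedy: pick earliest-ending, then skip overlaps.
Selected (3 activities): [(1, 6), (8, 12), (13, 16)]


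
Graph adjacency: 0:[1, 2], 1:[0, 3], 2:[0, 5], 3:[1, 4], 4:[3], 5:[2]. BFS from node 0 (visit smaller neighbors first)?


BFS queue: start with [0]
Visit order: [0, 1, 2, 3, 5, 4]


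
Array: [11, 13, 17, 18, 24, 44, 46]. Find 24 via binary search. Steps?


Search for 24:
[0,6] mid=3 arr[3]=18
[4,6] mid=5 arr[5]=44
[4,4] mid=4 arr[4]=24
Total: 3 comparisons


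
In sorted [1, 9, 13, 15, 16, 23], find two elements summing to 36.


Two pointers: lo=0, hi=5
Found pair: (13, 23) summing to 36


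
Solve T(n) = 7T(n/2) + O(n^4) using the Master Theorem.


a=7, b=2, c=4. log_2(7)=2.807 < c=4. Case 3: O(n^c) = O(n^4)
Complexity: O(n^4)


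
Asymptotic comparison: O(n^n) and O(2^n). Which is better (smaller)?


exponential grows slower than n^n
O(2^n) is asymptotically smaller; O(n^n) grows faster


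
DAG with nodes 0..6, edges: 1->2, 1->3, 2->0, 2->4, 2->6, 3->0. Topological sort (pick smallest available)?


Kahn's algorithm, process smallest node first
Order: [1, 2, 3, 0, 4, 5, 6]


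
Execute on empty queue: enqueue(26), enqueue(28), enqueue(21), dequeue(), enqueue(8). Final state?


enqueue(26) -> [26]
enqueue(28) -> [26, 28]
enqueue(21) -> [26, 28, 21]
dequeue() returns 26 -> [28, 21]
enqueue(8) -> [28, 21, 8]
Final queue (front to back): [28, 21, 8]


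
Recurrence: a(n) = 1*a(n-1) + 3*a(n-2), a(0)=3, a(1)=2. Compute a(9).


Build bottom-up:
...a(7)=554, a(8)=1307, a(9)=1*1307+3*554=2969


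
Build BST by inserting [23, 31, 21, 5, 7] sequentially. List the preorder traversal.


Root = 23; build tree by BST insertion.
Preorder traversal: [23, 21, 5, 7, 31]


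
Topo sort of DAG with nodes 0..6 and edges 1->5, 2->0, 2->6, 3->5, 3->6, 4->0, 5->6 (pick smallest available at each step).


Kahn's algorithm, process smallest node first
Order: [1, 2, 3, 4, 0, 5, 6]


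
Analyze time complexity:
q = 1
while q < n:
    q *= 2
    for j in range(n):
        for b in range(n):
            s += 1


Per nesting level: O(log n) * O(n) * O(n) = O(n^2 log n)
Complexity: O(n^2 log n)


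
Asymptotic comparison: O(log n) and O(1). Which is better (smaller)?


constant grows slower than logarithmic
O(1) is asymptotically smaller; O(log n) grows faster


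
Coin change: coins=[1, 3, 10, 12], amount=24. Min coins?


dp[0]=0; dp[i]=1+min(dp[i-c] for c in coins)
...dp[19]=4, dp[20]=2, dp[21]=3, dp[22]=2, dp[23]=3, dp[24]=2
Minimum coins for 24 = 2


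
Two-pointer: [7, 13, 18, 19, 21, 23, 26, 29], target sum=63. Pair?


Two pointers: lo=0, hi=7
No pair sums to 63


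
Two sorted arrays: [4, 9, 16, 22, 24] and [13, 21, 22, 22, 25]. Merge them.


Compare heads, take smaller each step.
Merged: [4, 9, 13, 16, 21, 22, 22, 22, 24, 25]


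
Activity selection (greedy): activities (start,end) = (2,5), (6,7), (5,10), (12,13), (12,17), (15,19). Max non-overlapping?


Greedy: pick earliest-ending, then skip overlaps.
Selected (4 activities): [(2, 5), (6, 7), (12, 13), (15, 19)]


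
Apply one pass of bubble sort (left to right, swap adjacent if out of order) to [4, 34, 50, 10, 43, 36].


After one pass: [4, 34, 10, 43, 36, 50]


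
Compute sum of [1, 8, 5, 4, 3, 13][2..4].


Prefix sums: [0, 1, 9, 14, 18, 21, 34]
Sum[2..4] = prefix[5] - prefix[2] = 21 - 9 = 12


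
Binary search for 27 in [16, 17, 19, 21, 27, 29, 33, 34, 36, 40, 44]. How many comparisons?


Search for 27:
[0,10] mid=5 arr[5]=29
[0,4] mid=2 arr[2]=19
[3,4] mid=3 arr[3]=21
[4,4] mid=4 arr[4]=27
Total: 4 comparisons


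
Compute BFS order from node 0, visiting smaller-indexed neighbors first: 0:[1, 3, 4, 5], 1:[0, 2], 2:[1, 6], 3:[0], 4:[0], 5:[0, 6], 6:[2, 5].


BFS queue: start with [0]
Visit order: [0, 1, 3, 4, 5, 2, 6]


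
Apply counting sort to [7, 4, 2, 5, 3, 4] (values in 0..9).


Count array: [0, 0, 1, 1, 2, 1, 0, 1, 0, 0]
Reconstruct: [2, 3, 4, 4, 5, 7]


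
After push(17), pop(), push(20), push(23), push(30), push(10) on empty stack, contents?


push(17) -> [17]
pop() returns 17 -> []
push(20) -> [20]
push(23) -> [20, 23]
push(30) -> [20, 23, 30]
push(10) -> [20, 23, 30, 10]
Final stack (bottom to top): [20, 23, 30, 10]


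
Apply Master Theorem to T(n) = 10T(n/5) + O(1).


a=10, b=5, c=0. log_5(10)=1.431 > c=0. Case 1: O(n^log_b(a)) = O(n^1.431)
Complexity: O(n^1.431)


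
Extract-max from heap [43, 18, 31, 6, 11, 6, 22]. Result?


Max = 43
Replace root with last, heapify down
Resulting heap: [31, 18, 22, 6, 11, 6]


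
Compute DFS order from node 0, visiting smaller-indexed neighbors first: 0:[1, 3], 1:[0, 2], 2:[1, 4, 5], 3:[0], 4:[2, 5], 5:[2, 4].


DFS stack-based: start with [0]
Visit order: [0, 1, 2, 4, 5, 3]


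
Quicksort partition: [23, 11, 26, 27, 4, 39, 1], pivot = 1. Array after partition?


Elements <= 1 go left of pivot.
Result: [1, 11, 26, 27, 4, 39, 23], pivot at index 0


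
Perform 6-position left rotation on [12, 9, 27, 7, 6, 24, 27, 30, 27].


Left rotate by 6: [27, 30, 27, 12, 9, 27, 7, 6, 24]


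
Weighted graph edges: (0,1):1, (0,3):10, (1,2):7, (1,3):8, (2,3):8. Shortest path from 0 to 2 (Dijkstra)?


Dijkstra from 0:
Distances: {0: 0, 1: 1, 2: 8, 3: 9}
Shortest distance to 2 = 8, path = [0, 1, 2]


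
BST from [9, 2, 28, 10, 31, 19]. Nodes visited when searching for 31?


BST root = 9
Search for 31: compare at each node
Path: [9, 28, 31]


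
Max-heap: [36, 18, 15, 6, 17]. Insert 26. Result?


Append 26: [36, 18, 15, 6, 17, 26]
Bubble up: swap idx 5(26) with idx 2(15)
Result: [36, 18, 26, 6, 17, 15]


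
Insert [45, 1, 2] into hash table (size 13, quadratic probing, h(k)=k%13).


Insertions: 45->slot 6; 1->slot 1; 2->slot 2
Table: [None, 1, 2, None, None, None, 45, None, None, None, None, None, None]


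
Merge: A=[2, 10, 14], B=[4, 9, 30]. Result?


Compare heads, take smaller each step.
Merged: [2, 4, 9, 10, 14, 30]


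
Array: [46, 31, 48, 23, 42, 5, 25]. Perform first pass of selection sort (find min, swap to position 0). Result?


After one pass: [5, 31, 48, 23, 42, 46, 25]


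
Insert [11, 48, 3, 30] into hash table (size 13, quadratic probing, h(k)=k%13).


Insertions: 11->slot 11; 48->slot 9; 3->slot 3; 30->slot 4
Table: [None, None, None, 3, 30, None, None, None, None, 48, None, 11, None]


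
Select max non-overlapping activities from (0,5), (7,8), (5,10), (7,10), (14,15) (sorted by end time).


Greedy: pick earliest-ending, then skip overlaps.
Selected (3 activities): [(0, 5), (7, 8), (14, 15)]


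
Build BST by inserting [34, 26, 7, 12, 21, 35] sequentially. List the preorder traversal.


Root = 34; build tree by BST insertion.
Preorder traversal: [34, 26, 7, 12, 21, 35]


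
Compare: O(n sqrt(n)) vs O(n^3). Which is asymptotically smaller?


n^1.5 grows slower than cubic
O(n sqrt(n)) is asymptotically smaller; O(n^3) grows faster


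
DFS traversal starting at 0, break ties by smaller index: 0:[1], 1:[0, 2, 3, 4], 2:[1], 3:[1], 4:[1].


DFS stack-based: start with [0]
Visit order: [0, 1, 2, 3, 4]


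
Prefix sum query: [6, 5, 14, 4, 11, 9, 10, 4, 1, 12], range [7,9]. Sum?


Prefix sums: [0, 6, 11, 25, 29, 40, 49, 59, 63, 64, 76]
Sum[7..9] = prefix[10] - prefix[7] = 76 - 59 = 17


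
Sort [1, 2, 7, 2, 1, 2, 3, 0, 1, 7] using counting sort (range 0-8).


Count array: [1, 3, 3, 1, 0, 0, 0, 2, 0]
Reconstruct: [0, 1, 1, 1, 2, 2, 2, 3, 7, 7]


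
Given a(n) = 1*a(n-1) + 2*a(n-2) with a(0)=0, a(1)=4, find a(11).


Build bottom-up:
...a(9)=684, a(10)=1364, a(11)=1*1364+2*684=2732


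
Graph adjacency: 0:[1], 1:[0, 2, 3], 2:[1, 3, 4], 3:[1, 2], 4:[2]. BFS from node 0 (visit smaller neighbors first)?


BFS queue: start with [0]
Visit order: [0, 1, 2, 3, 4]


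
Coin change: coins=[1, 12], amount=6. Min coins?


dp[0]=0; dp[i]=1+min(dp[i-c] for c in coins)
...dp[1]=1, dp[2]=2, dp[3]=3, dp[4]=4, dp[5]=5, dp[6]=6
Minimum coins for 6 = 6


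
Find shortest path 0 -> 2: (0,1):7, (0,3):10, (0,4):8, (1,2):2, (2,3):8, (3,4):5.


Dijkstra from 0:
Distances: {0: 0, 1: 7, 2: 9, 3: 10, 4: 8}
Shortest distance to 2 = 9, path = [0, 1, 2]


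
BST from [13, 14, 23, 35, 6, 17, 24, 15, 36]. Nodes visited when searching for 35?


BST root = 13
Search for 35: compare at each node
Path: [13, 14, 23, 35]


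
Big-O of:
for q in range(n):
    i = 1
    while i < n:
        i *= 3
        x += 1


Per nesting level: O(n) * O(log n) = O(n log n)
Complexity: O(n log n)


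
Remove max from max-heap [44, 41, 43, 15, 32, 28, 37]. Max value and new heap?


Max = 44
Replace root with last, heapify down
Resulting heap: [43, 41, 37, 15, 32, 28]


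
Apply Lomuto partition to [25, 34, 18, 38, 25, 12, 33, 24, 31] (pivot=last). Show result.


Elements <= 31 go left of pivot.
Result: [25, 18, 25, 12, 24, 31, 33, 34, 38], pivot at index 5


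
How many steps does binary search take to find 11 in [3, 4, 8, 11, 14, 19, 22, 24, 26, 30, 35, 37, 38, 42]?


Search for 11:
[0,13] mid=6 arr[6]=22
[0,5] mid=2 arr[2]=8
[3,5] mid=4 arr[4]=14
[3,3] mid=3 arr[3]=11
Total: 4 comparisons


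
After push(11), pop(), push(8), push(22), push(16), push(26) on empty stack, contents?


push(11) -> [11]
pop() returns 11 -> []
push(8) -> [8]
push(22) -> [8, 22]
push(16) -> [8, 22, 16]
push(26) -> [8, 22, 16, 26]
Final stack (bottom to top): [8, 22, 16, 26]


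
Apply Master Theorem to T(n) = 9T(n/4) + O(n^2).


a=9, b=4, c=2. log_4(9)=1.585 < c=2. Case 3: O(n^c) = O(n^2)
Complexity: O(n^2)


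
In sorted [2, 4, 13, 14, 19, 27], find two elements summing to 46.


Two pointers: lo=0, hi=5
Found pair: (19, 27) summing to 46


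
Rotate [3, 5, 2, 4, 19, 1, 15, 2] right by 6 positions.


Right rotate by 6: [2, 4, 19, 1, 15, 2, 3, 5]


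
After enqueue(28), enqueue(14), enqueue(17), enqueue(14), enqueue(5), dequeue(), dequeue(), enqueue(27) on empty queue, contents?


enqueue(28) -> [28]
enqueue(14) -> [28, 14]
enqueue(17) -> [28, 14, 17]
enqueue(14) -> [28, 14, 17, 14]
enqueue(5) -> [28, 14, 17, 14, 5]
dequeue() returns 28 -> [14, 17, 14, 5]
dequeue() returns 14 -> [17, 14, 5]
enqueue(27) -> [17, 14, 5, 27]
Final queue (front to back): [17, 14, 5, 27]


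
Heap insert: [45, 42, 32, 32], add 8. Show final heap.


Append 8: [45, 42, 32, 32, 8]
Bubble up: no swaps needed
Result: [45, 42, 32, 32, 8]


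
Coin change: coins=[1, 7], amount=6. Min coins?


dp[0]=0; dp[i]=1+min(dp[i-c] for c in coins)
...dp[1]=1, dp[2]=2, dp[3]=3, dp[4]=4, dp[5]=5, dp[6]=6
Minimum coins for 6 = 6


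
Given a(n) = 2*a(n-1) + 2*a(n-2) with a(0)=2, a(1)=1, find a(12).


Build bottom-up:
...a(10)=16480, a(11)=45024, a(12)=2*45024+2*16480=123008


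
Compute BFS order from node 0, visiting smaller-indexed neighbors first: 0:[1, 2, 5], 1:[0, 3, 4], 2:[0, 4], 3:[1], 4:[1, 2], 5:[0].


BFS queue: start with [0]
Visit order: [0, 1, 2, 5, 3, 4]


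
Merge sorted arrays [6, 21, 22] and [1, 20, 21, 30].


Compare heads, take smaller each step.
Merged: [1, 6, 20, 21, 21, 22, 30]


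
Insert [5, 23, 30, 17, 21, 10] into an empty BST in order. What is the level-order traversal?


Root = 5; build tree by BST insertion.
Level-Order traversal: [5, 23, 17, 30, 10, 21]


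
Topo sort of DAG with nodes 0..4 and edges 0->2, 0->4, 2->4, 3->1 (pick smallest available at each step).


Kahn's algorithm, process smallest node first
Order: [0, 2, 3, 1, 4]


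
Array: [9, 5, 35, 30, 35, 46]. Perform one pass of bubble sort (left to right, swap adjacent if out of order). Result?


After one pass: [5, 9, 30, 35, 35, 46]


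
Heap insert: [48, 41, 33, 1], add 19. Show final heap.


Append 19: [48, 41, 33, 1, 19]
Bubble up: no swaps needed
Result: [48, 41, 33, 1, 19]


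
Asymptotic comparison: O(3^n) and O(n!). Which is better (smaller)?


exponential (base 3) grows slower than factorial
O(3^n) is asymptotically smaller; O(n!) grows faster


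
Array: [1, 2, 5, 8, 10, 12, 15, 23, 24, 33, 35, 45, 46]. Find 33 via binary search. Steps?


Search for 33:
[0,12] mid=6 arr[6]=15
[7,12] mid=9 arr[9]=33
Total: 2 comparisons


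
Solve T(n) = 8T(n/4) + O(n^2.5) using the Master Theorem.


a=8, b=4, c=2.5. log_4(8)=1.5 < c=2.5. Case 3: O(n^c) = O(n^2.500)
Complexity: O(n^2.500)


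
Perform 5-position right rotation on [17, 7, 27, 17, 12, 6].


Right rotate by 5: [7, 27, 17, 12, 6, 17]


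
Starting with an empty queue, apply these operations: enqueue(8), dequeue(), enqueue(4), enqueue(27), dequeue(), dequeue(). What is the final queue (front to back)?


enqueue(8) -> [8]
dequeue() returns 8 -> []
enqueue(4) -> [4]
enqueue(27) -> [4, 27]
dequeue() returns 4 -> [27]
dequeue() returns 27 -> []
Final queue (front to back): []


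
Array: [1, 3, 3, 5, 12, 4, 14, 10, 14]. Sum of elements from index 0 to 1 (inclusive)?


Prefix sums: [0, 1, 4, 7, 12, 24, 28, 42, 52, 66]
Sum[0..1] = prefix[2] - prefix[0] = 4 - 0 = 4


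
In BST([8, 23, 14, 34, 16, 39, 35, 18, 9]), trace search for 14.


BST root = 8
Search for 14: compare at each node
Path: [8, 23, 14]


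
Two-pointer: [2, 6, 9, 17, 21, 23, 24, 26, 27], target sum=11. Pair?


Two pointers: lo=0, hi=8
Found pair: (2, 9) summing to 11


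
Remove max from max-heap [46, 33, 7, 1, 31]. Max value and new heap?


Max = 46
Replace root with last, heapify down
Resulting heap: [33, 31, 7, 1]


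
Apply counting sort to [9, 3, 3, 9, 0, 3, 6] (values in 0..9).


Count array: [1, 0, 0, 3, 0, 0, 1, 0, 0, 2]
Reconstruct: [0, 3, 3, 3, 6, 9, 9]


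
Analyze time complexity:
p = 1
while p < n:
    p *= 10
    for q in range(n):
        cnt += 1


Per nesting level: O(log n) * O(n) = O(n log n)
Complexity: O(n log n)


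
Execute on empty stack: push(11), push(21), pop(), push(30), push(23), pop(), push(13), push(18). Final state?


push(11) -> [11]
push(21) -> [11, 21]
pop() returns 21 -> [11]
push(30) -> [11, 30]
push(23) -> [11, 30, 23]
pop() returns 23 -> [11, 30]
push(13) -> [11, 30, 13]
push(18) -> [11, 30, 13, 18]
Final stack (bottom to top): [11, 30, 13, 18]


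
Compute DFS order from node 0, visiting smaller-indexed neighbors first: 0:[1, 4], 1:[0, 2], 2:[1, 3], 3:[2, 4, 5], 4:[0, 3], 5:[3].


DFS stack-based: start with [0]
Visit order: [0, 1, 2, 3, 4, 5]


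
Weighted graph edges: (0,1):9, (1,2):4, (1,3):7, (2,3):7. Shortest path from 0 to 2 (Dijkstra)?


Dijkstra from 0:
Distances: {0: 0, 1: 9, 2: 13, 3: 16}
Shortest distance to 2 = 13, path = [0, 1, 2]
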